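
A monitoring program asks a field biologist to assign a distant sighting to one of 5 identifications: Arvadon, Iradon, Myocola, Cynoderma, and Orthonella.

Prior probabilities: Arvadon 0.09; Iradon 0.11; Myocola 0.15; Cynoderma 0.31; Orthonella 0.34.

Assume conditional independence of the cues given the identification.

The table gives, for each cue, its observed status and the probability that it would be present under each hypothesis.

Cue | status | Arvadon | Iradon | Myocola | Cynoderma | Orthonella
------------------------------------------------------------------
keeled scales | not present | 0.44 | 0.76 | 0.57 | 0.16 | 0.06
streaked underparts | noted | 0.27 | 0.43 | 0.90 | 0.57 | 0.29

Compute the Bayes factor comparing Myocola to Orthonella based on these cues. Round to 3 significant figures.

1.42

Take the product of per-cue likelihoods under each hypothesis (using 1 − P(present | H) for each absent cue), then divide.
  Myocola: (1 − 0.57) × 0.90 = 0.387
  Orthonella: (1 − 0.06) × 0.29 = 0.2726
Bayes factor = 0.387 / 0.2726 ≈ 1.42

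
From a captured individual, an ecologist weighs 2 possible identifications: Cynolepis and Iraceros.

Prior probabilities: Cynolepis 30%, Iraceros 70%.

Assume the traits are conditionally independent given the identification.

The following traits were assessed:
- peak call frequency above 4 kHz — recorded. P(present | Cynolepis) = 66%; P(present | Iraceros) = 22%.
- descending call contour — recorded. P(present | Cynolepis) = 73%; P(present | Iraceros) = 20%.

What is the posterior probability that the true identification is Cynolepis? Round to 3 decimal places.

By Bayes' rule with conditional independence, the unnormalized weight for each hypothesis is prior × ∏ likelihoods:
  Cynolepis: 0.30 × 0.66 × 0.73 = 0.14454
  Iraceros: 0.70 × 0.22 × 0.20 = 0.0308
The unnormalized weights sum to 0.17534.
P(Cynolepis | evidence) = 0.14454 / 0.17534 ≈ 0.824.

0.824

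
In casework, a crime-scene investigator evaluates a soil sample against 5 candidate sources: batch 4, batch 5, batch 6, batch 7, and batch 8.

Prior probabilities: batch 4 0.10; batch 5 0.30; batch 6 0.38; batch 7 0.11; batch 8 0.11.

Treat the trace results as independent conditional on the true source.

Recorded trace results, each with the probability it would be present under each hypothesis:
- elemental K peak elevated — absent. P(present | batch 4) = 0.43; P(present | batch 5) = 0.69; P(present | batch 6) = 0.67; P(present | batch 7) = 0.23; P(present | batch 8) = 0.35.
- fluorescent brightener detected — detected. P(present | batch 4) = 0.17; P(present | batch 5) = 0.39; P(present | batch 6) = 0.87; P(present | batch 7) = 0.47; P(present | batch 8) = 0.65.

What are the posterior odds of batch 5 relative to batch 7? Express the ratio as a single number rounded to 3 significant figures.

0.911

Unnormalized posterior weight (prior times the trace result likelihoods) for each of the two hypotheses (using 1 − P(present | H) for each absent trace result):
  batch 5: 0.30 × (1 − 0.69) × 0.39 = 0.03627
  batch 7: 0.11 × (1 − 0.23) × 0.47 = 0.039809
Posterior odds = 0.03627 / 0.039809 ≈ 0.911.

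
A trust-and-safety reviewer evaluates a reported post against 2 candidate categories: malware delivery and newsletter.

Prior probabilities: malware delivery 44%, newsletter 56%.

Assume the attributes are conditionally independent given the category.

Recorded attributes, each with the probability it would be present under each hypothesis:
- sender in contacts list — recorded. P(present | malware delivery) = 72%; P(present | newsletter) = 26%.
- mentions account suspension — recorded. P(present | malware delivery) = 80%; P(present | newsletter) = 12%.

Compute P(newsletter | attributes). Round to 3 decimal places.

For each hypothesis, the unnormalized posterior weight is prior × product of the attribute likelihoods:
  malware delivery: 0.44 × 0.72 × 0.80 = 0.25344
  newsletter: 0.56 × 0.26 × 0.12 = 0.017472
Normalizing constant Z = 0.25344 + 0.017472 = 0.27091.
P(newsletter | evidence) = 0.017472 / 0.27091 ≈ 0.064.

0.064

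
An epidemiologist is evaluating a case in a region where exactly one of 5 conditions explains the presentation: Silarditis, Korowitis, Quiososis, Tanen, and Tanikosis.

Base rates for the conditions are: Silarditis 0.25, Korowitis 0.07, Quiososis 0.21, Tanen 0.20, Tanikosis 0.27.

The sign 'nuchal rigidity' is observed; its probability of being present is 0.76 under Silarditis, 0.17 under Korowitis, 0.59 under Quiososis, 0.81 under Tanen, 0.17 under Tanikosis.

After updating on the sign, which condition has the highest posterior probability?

Silarditis

Multiply each prior by the likelihood of the sign:
  Silarditis: 0.25 × 0.76 = 0.19
  Korowitis: 0.07 × 0.17 = 0.0119
  Quiososis: 0.21 × 0.59 = 0.1239
  Tanen: 0.20 × 0.81 = 0.162
  Tanikosis: 0.27 × 0.17 = 0.0459
Marginal likelihood of the evidence = 0.5337.
P(Silarditis | evidence) ≈ 0.19 / 0.5337 ≈ 0.356
P(Korowitis | evidence) ≈ 0.0119 / 0.5337 ≈ 0.022
P(Quiososis | evidence) ≈ 0.1239 / 0.5337 ≈ 0.232
P(Tanen | evidence) ≈ 0.162 / 0.5337 ≈ 0.304
P(Tanikosis | evidence) ≈ 0.0459 / 0.5337 ≈ 0.086
The largest is 0.356, so Silarditis is most probable.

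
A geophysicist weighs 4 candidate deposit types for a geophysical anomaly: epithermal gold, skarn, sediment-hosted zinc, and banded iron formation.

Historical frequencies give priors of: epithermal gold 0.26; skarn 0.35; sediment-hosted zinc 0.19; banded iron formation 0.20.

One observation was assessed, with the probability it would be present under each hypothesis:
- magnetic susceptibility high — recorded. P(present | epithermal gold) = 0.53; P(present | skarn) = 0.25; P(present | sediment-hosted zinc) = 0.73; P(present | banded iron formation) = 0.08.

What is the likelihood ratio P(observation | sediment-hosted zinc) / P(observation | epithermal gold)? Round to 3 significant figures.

1.38

Likelihood of this observation under each hypothesis:
  sediment-hosted zinc: 0.73
  epithermal gold: 0.53
Bayes factor = 0.73 / 0.53 ≈ 1.38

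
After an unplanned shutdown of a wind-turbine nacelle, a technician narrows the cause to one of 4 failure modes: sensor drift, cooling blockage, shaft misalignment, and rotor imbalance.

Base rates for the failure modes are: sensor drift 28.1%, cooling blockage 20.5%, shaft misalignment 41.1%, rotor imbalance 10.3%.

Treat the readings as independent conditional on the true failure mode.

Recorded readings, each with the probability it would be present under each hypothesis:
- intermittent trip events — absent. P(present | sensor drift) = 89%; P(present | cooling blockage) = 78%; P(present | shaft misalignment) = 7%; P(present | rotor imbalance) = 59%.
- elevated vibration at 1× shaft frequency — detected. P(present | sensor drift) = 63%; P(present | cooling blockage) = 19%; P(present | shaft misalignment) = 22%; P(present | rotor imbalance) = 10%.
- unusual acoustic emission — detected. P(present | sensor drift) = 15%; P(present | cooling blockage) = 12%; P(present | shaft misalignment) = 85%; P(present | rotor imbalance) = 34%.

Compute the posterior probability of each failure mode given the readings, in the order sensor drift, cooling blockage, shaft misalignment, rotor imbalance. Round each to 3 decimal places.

Multiply each prior by the joint likelihood of the reading pattern (using 1 − P(present | H) for each absent reading):
  sensor drift: 0.281 × (1 − 0.89) × 0.63 × 0.15 = 0.002921
  cooling blockage: 0.205 × (1 − 0.78) × 0.19 × 0.12 = 0.0010283
  shaft misalignment: 0.411 × (1 − 0.07) × 0.22 × 0.85 = 0.071477
  rotor imbalance: 0.103 × (1 − 0.59) × 0.10 × 0.34 = 0.0014358
Marginal likelihood of the evidence = 0.076862.
P(sensor drift | evidence) = 0.002921 / 0.076862 ≈ 0.038
P(cooling blockage | evidence) = 0.0010283 / 0.076862 ≈ 0.013
P(shaft misalignment | evidence) = 0.071477 / 0.076862 ≈ 0.930
P(rotor imbalance | evidence) = 0.0014358 / 0.076862 ≈ 0.019

0.038, 0.013, 0.930, 0.019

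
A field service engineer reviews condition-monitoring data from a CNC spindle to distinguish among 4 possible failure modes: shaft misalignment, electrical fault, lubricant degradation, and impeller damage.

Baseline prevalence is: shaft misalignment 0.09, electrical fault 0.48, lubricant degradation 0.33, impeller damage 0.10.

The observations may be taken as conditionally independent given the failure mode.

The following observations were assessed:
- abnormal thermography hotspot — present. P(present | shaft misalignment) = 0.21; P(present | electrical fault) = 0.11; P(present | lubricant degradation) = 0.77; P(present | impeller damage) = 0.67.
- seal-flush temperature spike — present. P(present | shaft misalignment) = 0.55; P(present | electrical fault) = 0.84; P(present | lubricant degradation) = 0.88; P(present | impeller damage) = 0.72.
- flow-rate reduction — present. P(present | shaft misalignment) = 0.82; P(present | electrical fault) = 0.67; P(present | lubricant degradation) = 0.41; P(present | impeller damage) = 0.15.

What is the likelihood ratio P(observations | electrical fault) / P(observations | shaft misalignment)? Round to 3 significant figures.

The Bayes factor is the ratio of the joint likelihoods of the evidence pattern under the two hypotheses.
  electrical fault: 0.11 × 0.84 × 0.67 = 0.061908
  shaft misalignment: 0.21 × 0.55 × 0.82 = 0.09471
Bayes factor = 0.061908 / 0.09471 ≈ 0.654

0.654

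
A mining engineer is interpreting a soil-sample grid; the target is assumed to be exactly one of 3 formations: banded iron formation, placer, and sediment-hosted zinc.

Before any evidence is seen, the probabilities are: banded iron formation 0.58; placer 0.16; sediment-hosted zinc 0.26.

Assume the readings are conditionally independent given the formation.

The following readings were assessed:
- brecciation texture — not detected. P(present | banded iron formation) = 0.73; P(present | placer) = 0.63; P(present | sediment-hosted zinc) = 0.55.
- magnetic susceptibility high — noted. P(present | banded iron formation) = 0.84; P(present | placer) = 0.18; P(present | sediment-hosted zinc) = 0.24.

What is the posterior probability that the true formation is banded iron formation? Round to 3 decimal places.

For each hypothesis, the unnormalized posterior weight is prior × product of the reading likelihoods (using 1 − P(present | H) for each absent reading):
  banded iron formation: 0.58 × (1 − 0.73) × 0.84 = 0.13154
  placer: 0.16 × (1 − 0.63) × 0.18 = 0.010656
  sediment-hosted zinc: 0.26 × (1 − 0.55) × 0.24 = 0.02808
Normalizing constant Z = 0.13154 + 0.010656 + 0.02808 = 0.17028.
P(banded iron formation | evidence) = 0.13154 / 0.17028 ≈ 0.773.

0.773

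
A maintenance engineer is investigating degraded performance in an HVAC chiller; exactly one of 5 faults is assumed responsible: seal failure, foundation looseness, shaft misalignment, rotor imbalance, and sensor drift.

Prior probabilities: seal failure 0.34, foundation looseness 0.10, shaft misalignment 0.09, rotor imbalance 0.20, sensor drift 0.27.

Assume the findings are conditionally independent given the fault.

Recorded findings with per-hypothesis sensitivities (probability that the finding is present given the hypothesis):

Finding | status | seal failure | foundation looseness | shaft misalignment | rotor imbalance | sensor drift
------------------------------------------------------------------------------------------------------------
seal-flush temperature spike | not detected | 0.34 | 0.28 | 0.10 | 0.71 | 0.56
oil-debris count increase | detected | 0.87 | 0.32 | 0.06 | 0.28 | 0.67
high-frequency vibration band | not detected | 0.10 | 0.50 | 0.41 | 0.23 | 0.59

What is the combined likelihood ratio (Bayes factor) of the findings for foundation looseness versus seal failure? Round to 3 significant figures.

0.223

Take the product of per-finding likelihoods under each hypothesis (using 1 − P(present | H) for each absent finding), then divide.
  foundation looseness: (1 − 0.28) × 0.32 × (1 − 0.50) = 0.1152
  seal failure: (1 − 0.34) × 0.87 × (1 − 0.10) = 0.51678
Bayes factor = 0.1152 / 0.51678 ≈ 0.223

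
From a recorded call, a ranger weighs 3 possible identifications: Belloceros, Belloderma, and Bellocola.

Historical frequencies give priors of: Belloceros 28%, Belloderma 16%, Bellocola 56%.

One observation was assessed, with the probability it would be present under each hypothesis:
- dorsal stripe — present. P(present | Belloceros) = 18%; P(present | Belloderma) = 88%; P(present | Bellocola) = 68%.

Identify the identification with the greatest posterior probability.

Bellocola

For each hypothesis, the unnormalized posterior weight is prior × likelihood:
  Belloceros: 0.28 × 0.18 = 0.0504
  Belloderma: 0.16 × 0.88 = 0.1408
  Bellocola: 0.56 × 0.68 = 0.3808
Marginal likelihood of the evidence = 0.572.
P(Belloceros | evidence) ≈ 0.0504 / 0.572 ≈ 0.088
P(Belloderma | evidence) ≈ 0.1408 / 0.572 ≈ 0.246
P(Bellocola | evidence) ≈ 0.3808 / 0.572 ≈ 0.666
The largest is 0.666, so Bellocola is most probable.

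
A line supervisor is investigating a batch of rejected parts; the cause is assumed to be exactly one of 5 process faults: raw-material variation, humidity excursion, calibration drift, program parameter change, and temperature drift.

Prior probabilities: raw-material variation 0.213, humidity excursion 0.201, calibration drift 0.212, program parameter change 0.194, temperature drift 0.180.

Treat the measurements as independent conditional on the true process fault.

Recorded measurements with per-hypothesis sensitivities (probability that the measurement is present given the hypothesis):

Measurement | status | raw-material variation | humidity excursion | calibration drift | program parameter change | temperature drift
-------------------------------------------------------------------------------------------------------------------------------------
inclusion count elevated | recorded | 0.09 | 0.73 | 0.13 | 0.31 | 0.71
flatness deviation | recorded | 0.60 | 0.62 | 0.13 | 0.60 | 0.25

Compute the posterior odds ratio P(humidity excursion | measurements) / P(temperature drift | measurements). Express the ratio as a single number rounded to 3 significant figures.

2.85

Posterior odds equal prior odds times the likelihood ratio; only the two competing hypotheses matter.
  humidity excursion: 0.201 × 0.73 × 0.62 = 0.090973
  temperature drift: 0.180 × 0.71 × 0.25 = 0.03195
Odds(humidity excursion : temperature drift) = 0.090973 / 0.03195 ≈ 2.85.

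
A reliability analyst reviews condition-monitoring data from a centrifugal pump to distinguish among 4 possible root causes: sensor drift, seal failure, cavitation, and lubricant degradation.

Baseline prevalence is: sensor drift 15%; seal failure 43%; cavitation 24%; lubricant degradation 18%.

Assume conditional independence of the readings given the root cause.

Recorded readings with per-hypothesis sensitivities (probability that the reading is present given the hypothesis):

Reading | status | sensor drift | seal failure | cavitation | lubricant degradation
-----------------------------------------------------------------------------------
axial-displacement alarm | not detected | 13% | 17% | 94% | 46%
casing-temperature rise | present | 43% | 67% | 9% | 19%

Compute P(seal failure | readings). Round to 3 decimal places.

0.759

For each hypothesis, the unnormalized posterior weight is prior × product of the reading likelihoods (using 1 − P(present | H) for each absent reading):
  sensor drift: 0.15 × (1 − 0.13) × 0.43 = 0.056115
  seal failure: 0.43 × (1 − 0.17) × 0.67 = 0.23912
  cavitation: 0.24 × (1 − 0.94) × 0.09 = 0.001296
  lubricant degradation: 0.18 × (1 − 0.46) × 0.19 = 0.018468
Normalizing constant Z = 0.056115 + 0.23912 + 0.001296 + 0.018468 = 0.315.
P(seal failure | evidence) = 0.23912 / 0.315 ≈ 0.759.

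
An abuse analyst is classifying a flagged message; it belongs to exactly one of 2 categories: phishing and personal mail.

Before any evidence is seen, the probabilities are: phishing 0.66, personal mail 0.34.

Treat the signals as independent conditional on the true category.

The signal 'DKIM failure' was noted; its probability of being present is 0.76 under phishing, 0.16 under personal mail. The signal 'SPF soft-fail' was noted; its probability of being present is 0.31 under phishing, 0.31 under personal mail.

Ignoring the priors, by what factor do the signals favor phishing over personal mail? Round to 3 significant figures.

The Bayes factor is the ratio of the joint likelihoods of the signal pattern under the two hypotheses.
  phishing: 0.76 × 0.31 = 0.2356
  personal mail: 0.16 × 0.31 = 0.0496
Bayes factor = 0.2356 / 0.0496 ≈ 4.75

4.75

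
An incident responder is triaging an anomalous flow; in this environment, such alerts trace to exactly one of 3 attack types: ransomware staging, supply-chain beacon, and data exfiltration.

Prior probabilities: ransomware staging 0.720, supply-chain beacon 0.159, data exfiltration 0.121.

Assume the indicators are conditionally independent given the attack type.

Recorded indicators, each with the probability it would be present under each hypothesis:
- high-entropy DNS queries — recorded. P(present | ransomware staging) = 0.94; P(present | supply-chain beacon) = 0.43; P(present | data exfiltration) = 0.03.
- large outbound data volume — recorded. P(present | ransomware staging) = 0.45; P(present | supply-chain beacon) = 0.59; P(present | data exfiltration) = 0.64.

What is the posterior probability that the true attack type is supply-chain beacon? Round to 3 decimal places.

By Bayes' rule with conditional independence, the unnormalized weight for each hypothesis is prior × ∏ likelihoods:
  ransomware staging: 0.720 × 0.94 × 0.45 = 0.30456
  supply-chain beacon: 0.159 × 0.43 × 0.59 = 0.040338
  data exfiltration: 0.121 × 0.03 × 0.64 = 0.0023232
The unnormalized weights sum to 0.34722.
P(supply-chain beacon | evidence) = 0.040338 / 0.34722 ≈ 0.116.

0.116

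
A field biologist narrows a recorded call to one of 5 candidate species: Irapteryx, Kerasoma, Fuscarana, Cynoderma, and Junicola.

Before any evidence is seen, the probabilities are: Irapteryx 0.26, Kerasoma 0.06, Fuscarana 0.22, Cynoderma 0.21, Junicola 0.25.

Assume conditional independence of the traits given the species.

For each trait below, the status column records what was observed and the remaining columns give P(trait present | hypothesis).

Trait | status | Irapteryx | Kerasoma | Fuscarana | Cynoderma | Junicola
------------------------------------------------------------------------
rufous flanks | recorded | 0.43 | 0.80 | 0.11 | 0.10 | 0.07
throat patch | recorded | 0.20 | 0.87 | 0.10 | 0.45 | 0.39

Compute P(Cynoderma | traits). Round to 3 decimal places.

0.114

By Bayes' rule with conditional independence, the unnormalized weight for each hypothesis is prior × ∏ likelihoods:
  Irapteryx: 0.26 × 0.43 × 0.20 = 0.02236
  Kerasoma: 0.06 × 0.80 × 0.87 = 0.04176
  Fuscarana: 0.22 × 0.11 × 0.10 = 0.00242
  Cynoderma: 0.21 × 0.10 × 0.45 = 0.00945
  Junicola: 0.25 × 0.07 × 0.39 = 0.006825
The unnormalized weights sum to 0.082815.
P(Cynoderma | evidence) = 0.00945 / 0.082815 ≈ 0.114.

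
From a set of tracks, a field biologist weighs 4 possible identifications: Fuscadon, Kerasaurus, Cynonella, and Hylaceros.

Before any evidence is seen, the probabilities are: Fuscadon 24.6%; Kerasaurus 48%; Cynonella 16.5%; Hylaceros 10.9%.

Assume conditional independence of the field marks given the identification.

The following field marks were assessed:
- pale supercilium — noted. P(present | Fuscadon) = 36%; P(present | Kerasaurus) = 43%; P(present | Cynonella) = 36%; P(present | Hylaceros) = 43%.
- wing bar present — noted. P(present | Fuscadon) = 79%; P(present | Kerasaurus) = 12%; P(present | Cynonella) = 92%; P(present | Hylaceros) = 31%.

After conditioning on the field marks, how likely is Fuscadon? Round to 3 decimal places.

0.427

For each hypothesis, the unnormalized posterior weight is prior × product of the field mark likelihoods:
  Fuscadon: 0.246 × 0.36 × 0.79 = 0.069962
  Kerasaurus: 0.480 × 0.43 × 0.12 = 0.024768
  Cynonella: 0.165 × 0.36 × 0.92 = 0.054648
  Hylaceros: 0.109 × 0.43 × 0.31 = 0.01453
Marginal likelihood of the evidence = 0.16391.
P(Fuscadon | evidence) = 0.069962 / 0.16391 ≈ 0.427.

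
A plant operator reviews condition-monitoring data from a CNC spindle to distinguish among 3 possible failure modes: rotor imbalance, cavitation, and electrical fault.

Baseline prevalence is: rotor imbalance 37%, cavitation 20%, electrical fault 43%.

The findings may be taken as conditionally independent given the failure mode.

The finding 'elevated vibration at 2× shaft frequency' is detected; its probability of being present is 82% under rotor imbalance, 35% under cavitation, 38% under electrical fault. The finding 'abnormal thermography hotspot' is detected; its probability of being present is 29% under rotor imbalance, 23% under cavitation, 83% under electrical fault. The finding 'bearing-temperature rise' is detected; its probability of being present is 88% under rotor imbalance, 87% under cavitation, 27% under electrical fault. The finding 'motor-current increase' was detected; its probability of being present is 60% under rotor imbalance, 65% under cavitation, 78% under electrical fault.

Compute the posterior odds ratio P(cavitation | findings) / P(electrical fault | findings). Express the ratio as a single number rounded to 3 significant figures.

0.319

Unnormalized posterior weight (prior times the finding likelihoods) for each of the two hypotheses:
  cavitation: 0.20 × 0.35 × 0.23 × 0.87 × 0.65 = 0.0091046
  electrical fault: 0.43 × 0.38 × 0.83 × 0.27 × 0.78 = 0.028562
Odds(cavitation : electrical fault) = 0.0091046 / 0.028562 ≈ 0.319.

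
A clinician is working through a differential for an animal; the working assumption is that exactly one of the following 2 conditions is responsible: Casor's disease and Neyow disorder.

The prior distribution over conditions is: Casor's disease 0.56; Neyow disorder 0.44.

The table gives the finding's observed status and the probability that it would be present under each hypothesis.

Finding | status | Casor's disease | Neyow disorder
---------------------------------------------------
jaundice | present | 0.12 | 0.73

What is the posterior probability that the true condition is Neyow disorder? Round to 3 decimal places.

0.827

By Bayes' rule, the unnormalized weight for each hypothesis is prior × likelihood:
  Casor's disease: 0.56 × 0.12 = 0.0672
  Neyow disorder: 0.44 × 0.73 = 0.3212
Normalizing constant Z = 0.0672 + 0.3212 = 0.3884.
P(Neyow disorder | evidence) = 0.3212 / 0.3884 ≈ 0.827.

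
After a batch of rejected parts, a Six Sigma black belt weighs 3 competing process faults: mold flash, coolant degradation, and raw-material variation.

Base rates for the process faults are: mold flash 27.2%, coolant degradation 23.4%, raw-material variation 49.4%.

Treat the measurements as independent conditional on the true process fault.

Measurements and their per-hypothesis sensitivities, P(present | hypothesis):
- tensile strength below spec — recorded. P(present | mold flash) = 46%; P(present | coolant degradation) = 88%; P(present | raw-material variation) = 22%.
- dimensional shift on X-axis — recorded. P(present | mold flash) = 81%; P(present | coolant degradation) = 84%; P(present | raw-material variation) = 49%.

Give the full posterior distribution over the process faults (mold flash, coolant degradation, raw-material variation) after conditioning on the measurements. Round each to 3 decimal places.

Multiply each prior by the joint likelihood of the measurement pattern:
  mold flash: 0.272 × 0.46 × 0.81 = 0.10135
  coolant degradation: 0.234 × 0.88 × 0.84 = 0.17297
  raw-material variation: 0.494 × 0.22 × 0.49 = 0.053253
The unnormalized weights sum to 0.32757.
P(mold flash | evidence) = 0.10135 / 0.32757 ≈ 0.309
P(coolant degradation | evidence) = 0.17297 / 0.32757 ≈ 0.528
P(raw-material variation | evidence) = 0.053253 / 0.32757 ≈ 0.163

0.309, 0.528, 0.163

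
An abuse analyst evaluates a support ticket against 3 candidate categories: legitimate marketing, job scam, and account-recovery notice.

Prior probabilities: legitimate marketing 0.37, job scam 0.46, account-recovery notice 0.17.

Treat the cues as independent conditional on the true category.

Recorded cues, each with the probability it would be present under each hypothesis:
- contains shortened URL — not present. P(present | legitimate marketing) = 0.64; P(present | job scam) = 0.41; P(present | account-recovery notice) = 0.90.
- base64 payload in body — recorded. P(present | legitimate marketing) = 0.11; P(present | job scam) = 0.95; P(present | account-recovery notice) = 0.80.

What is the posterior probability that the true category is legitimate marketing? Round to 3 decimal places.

0.051

Multiply each prior by the joint likelihood of the cue pattern (using 1 − P(present | H) for each absent cue):
  legitimate marketing: 0.37 × (1 − 0.64) × 0.11 = 0.014652
  job scam: 0.46 × (1 − 0.41) × 0.95 = 0.25783
  account-recovery notice: 0.17 × (1 − 0.90) × 0.80 = 0.0136
Marginal likelihood of the evidence = 0.28608.
P(legitimate marketing | evidence) = 0.014652 / 0.28608 ≈ 0.051.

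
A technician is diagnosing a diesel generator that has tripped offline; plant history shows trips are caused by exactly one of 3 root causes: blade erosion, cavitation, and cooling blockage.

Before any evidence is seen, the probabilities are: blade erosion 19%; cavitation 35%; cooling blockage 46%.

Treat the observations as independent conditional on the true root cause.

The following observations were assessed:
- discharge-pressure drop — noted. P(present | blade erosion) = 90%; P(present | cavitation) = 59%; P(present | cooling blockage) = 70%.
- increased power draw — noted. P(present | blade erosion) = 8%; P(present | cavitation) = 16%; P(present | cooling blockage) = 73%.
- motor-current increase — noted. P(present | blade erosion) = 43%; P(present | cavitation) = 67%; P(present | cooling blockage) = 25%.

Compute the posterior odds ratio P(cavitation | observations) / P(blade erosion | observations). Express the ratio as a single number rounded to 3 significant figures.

3.76

Unnormalized posterior weight (prior times the observation likelihoods) for each of the two hypotheses:
  cavitation: 0.35 × 0.59 × 0.16 × 0.67 = 0.022137
  blade erosion: 0.19 × 0.90 × 0.08 × 0.43 = 0.0058824
Posterior odds = 0.022137 / 0.0058824 ≈ 3.76.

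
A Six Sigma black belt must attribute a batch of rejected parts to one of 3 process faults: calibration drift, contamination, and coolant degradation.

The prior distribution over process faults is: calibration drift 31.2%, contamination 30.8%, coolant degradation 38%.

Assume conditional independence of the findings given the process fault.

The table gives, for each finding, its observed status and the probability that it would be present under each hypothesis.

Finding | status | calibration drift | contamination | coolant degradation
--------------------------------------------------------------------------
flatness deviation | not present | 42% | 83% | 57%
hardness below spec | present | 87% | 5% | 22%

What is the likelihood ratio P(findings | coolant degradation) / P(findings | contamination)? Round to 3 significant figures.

11.1

Joint likelihood of the evidence pattern under each hypothesis (using 1 − P(present | H) for each absent finding):
  coolant degradation: (1 − 0.57) × 0.22 = 0.0946
  contamination: (1 − 0.83) × 0.05 = 0.0085
Bayes factor = 0.0946 / 0.0085 ≈ 11.1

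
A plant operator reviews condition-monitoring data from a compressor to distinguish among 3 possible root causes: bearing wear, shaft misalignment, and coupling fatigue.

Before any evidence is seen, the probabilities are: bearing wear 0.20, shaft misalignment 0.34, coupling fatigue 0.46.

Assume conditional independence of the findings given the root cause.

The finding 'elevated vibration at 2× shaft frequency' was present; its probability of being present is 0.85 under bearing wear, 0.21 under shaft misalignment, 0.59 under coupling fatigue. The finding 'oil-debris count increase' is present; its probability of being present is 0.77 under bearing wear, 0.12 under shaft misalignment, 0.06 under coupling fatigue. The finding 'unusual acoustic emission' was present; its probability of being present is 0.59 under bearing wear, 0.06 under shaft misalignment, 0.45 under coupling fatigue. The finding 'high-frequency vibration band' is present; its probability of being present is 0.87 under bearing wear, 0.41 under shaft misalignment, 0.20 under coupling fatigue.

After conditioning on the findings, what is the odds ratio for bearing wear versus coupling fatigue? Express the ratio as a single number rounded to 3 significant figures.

The normalizing constant cancels in an odds ratio, so compute prior × likelihood for the two hypotheses only:
  bearing wear: 0.20 × 0.85 × 0.77 × 0.59 × 0.87 = 0.067191
  coupling fatigue: 0.46 × 0.59 × 0.06 × 0.45 × 0.20 = 0.0014656
Odds(bearing wear : coupling fatigue) = 0.067191 / 0.0014656 ≈ 45.8.

45.8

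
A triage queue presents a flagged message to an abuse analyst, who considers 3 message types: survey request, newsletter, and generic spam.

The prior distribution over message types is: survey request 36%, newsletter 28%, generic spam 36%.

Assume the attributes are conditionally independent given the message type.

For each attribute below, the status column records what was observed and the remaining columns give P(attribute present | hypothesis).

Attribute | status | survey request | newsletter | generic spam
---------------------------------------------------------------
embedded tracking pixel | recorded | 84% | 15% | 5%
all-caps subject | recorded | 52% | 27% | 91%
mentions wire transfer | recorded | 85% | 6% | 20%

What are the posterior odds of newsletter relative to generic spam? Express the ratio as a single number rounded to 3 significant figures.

Posterior odds equal prior odds times the likelihood ratio; only the two competing hypotheses matter.
  newsletter: 0.28 × 0.15 × 0.27 × 0.06 = 0.0006804
  generic spam: 0.36 × 0.05 × 0.91 × 0.20 = 0.003276
Odds(newsletter : generic spam) = 0.0006804 / 0.003276 ≈ 0.208.

0.208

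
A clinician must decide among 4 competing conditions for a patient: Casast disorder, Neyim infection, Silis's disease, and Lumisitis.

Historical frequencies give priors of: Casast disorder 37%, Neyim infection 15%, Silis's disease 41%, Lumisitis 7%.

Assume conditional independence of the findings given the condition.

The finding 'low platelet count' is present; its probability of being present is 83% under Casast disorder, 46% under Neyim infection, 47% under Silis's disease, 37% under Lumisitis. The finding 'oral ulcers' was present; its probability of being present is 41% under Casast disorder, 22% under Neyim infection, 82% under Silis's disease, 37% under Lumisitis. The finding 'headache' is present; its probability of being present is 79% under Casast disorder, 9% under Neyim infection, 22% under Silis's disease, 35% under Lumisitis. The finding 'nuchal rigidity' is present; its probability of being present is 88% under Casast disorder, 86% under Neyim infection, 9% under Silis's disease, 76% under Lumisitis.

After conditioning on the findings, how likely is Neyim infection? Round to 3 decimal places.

By Bayes' rule with conditional independence, the unnormalized weight for each hypothesis is prior × ∏ likelihoods:
  Casast disorder: 0.37 × 0.83 × 0.41 × 0.79 × 0.88 = 0.087533
  Neyim infection: 0.15 × 0.46 × 0.22 × 0.09 × 0.86 = 0.0011749
  Silis's disease: 0.41 × 0.47 × 0.82 × 0.22 × 0.09 = 0.0031287
  Lumisitis: 0.07 × 0.37 × 0.37 × 0.35 × 0.76 = 0.0025491
The unnormalized weights sum to 0.094386.
P(Neyim infection | evidence) = 0.0011749 / 0.094386 ≈ 0.012.

0.012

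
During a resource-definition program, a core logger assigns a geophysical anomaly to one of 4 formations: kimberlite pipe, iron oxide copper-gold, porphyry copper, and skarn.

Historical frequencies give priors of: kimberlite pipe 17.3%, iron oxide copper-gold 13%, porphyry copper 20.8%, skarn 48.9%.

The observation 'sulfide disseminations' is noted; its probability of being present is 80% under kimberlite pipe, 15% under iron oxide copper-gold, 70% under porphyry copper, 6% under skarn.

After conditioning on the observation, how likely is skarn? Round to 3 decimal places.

By Bayes' rule, the unnormalized weight for each hypothesis is prior × likelihood:
  kimberlite pipe: 0.173 × 0.80 = 0.1384
  iron oxide copper-gold: 0.130 × 0.15 = 0.0195
  porphyry copper: 0.208 × 0.70 = 0.1456
  skarn: 0.489 × 0.06 = 0.02934
Marginal likelihood of the evidence = 0.33284.
P(skarn | evidence) = 0.02934 / 0.33284 ≈ 0.088.

0.088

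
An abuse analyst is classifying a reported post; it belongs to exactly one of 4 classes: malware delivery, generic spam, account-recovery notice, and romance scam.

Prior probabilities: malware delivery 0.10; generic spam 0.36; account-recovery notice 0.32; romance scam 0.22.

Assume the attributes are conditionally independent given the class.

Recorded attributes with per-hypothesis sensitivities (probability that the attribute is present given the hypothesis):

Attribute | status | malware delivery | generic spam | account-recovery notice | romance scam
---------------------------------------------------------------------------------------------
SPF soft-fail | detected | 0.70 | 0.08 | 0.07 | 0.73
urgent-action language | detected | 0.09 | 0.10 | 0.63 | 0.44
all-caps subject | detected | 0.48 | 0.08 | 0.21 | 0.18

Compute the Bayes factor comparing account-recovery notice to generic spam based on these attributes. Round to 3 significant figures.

14.5

Joint likelihood of the attribute pattern under each hypothesis:
  account-recovery notice: 0.07 × 0.63 × 0.21 = 0.009261
  generic spam: 0.08 × 0.10 × 0.08 = 0.00064
Bayes factor = 0.009261 / 0.00064 ≈ 14.5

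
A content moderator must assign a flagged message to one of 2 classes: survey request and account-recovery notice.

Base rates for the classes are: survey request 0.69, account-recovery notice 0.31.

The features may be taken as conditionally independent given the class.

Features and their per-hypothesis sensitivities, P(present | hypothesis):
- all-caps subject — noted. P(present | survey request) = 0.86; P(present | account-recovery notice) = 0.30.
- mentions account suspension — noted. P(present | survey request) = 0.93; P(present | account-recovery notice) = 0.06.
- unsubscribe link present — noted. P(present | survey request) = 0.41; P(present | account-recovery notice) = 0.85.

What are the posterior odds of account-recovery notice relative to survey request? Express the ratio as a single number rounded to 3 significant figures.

Unnormalized posterior weight (prior times the feature likelihoods) for each of the two hypotheses:
  account-recovery notice: 0.31 × 0.30 × 0.06 × 0.85 = 0.004743
  survey request: 0.69 × 0.86 × 0.93 × 0.41 = 0.22626
Odds(account-recovery notice : survey request) = 0.004743 / 0.22626 ≈ 0.0210.

0.0210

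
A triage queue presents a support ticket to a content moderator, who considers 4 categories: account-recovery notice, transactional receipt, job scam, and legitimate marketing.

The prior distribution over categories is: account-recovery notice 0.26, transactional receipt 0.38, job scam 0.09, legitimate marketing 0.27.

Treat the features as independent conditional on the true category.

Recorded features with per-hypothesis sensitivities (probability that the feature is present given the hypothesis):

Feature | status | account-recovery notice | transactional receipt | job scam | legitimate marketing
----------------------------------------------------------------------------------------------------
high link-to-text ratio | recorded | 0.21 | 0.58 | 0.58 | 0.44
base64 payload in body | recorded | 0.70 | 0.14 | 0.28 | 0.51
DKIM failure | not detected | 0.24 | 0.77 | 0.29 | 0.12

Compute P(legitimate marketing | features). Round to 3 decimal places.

0.534

Multiply each prior by the joint likelihood of the feature pattern (using 1 − P(present | H) for each absent feature):
  account-recovery notice: 0.26 × 0.21 × 0.70 × (1 − 0.24) = 0.029047
  transactional receipt: 0.38 × 0.58 × 0.14 × (1 − 0.77) = 0.0070969
  job scam: 0.09 × 0.58 × 0.28 × (1 − 0.29) = 0.010377
  legitimate marketing: 0.27 × 0.44 × 0.51 × (1 − 0.12) = 0.053317
Normalizing constant Z = 0.029047 + 0.0070969 + 0.010377 + 0.053317 = 0.099839.
P(legitimate marketing | evidence) = 0.053317 / 0.099839 ≈ 0.534.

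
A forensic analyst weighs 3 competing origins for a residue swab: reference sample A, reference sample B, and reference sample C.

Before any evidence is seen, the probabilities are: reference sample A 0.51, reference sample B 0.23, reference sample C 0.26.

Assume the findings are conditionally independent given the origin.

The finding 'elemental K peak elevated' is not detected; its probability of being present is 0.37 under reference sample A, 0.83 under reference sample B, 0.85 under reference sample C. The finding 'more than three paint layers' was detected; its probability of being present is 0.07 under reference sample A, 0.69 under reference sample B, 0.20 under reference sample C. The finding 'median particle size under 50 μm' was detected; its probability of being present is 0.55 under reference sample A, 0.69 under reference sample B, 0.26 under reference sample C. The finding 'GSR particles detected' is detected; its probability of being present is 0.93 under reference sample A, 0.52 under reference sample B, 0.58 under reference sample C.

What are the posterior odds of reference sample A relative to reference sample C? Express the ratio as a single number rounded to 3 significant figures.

9.78

The normalizing constant cancels in an odds ratio, so compute prior × likelihood for the two hypotheses only (using 1 − P(present | H) for each absent finding):
  reference sample A: 0.51 × (1 − 0.37) × 0.07 × 0.55 × 0.93 = 0.011504
  reference sample C: 0.26 × (1 − 0.85) × 0.20 × 0.26 × 0.58 = 0.0011762
Posterior odds = 0.011504 / 0.0011762 ≈ 9.78.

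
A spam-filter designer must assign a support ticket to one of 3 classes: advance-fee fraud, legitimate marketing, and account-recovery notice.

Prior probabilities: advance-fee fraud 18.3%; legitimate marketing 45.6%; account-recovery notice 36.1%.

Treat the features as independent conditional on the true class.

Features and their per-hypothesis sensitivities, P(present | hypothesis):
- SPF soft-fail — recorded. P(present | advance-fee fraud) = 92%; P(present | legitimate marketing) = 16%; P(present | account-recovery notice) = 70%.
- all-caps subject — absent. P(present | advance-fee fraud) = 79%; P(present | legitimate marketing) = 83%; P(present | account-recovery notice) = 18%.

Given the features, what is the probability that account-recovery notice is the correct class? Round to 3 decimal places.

0.813

Multiply each prior by the joint likelihood of the feature pattern (using 1 − P(present | H) for each absent feature):
  advance-fee fraud: 0.183 × 0.92 × (1 − 0.79) = 0.035356
  legitimate marketing: 0.456 × 0.16 × (1 − 0.83) = 0.012403
  account-recovery notice: 0.361 × 0.70 × (1 − 0.18) = 0.20721
Marginal likelihood of the evidence = 0.25497.
P(account-recovery notice | evidence) = 0.20721 / 0.25497 ≈ 0.813.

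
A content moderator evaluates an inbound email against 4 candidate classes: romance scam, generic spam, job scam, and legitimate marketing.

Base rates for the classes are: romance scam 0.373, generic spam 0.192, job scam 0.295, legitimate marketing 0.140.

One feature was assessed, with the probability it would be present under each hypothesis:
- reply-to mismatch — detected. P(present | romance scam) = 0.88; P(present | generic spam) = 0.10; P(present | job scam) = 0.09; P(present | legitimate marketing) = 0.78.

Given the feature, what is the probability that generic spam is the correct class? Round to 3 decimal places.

0.040

Multiply each prior by the likelihood of the feature:
  romance scam: 0.373 × 0.88 = 0.32824
  generic spam: 0.192 × 0.10 = 0.0192
  job scam: 0.295 × 0.09 = 0.02655
  legitimate marketing: 0.140 × 0.78 = 0.1092
Normalizing constant Z = 0.32824 + 0.0192 + 0.02655 + 0.1092 = 0.48319.
P(generic spam | evidence) = 0.0192 / 0.48319 ≈ 0.040.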